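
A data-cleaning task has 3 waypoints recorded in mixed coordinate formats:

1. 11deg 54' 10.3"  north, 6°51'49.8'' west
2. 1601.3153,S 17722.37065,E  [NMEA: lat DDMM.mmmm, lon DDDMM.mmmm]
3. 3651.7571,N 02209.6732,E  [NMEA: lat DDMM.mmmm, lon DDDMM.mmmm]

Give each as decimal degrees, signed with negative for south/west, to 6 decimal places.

1. 11.902861, -6.863833
2. -16.021922, 177.372844
3. 36.862618, 22.161220

Point 1:
  φ: 11° + 54/60 + 10.3/3600 = 11 + 0.900000 + 0.002861 = 11.9028611
  N ⇒ keep positive
  Lon: 6 + 51/60 + 49.8/3600 = 6.8638333
  W → negative
Point 2:
  φ: split at 2 digits → 16° and 1.3153′; 16 + 1.3153/60 = 16.0219217
  hemisphere S, so the sign is −
  Lon: split at 3 digits → 177° and 22.37065′; 177 + 22.37065/60 = 177.3728442
  E ⇒ keep positive
Point 3:
  Latitude: split at 2 digits → 36° and 51.7571′; 36 + 51.7571/60 = 36.8626183
  N → positive
  Lon: degrees = first 3 digits = 22, minutes = 9.6732; 22 + 9.6732/60 = 22.1612200
  E → positive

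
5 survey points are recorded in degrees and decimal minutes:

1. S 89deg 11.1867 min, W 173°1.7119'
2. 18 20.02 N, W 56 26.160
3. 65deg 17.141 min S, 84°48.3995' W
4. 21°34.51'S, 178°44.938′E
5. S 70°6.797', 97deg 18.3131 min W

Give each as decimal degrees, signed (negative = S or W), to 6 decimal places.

1. -89.186445, -173.028532
2. 18.333667, -56.436000
3. -65.285683, -84.806658
4. -21.575167, 178.748967
5. -70.113283, -97.305218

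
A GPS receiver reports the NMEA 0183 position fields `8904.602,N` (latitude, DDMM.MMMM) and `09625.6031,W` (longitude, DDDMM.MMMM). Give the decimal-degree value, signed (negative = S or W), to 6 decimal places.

Latitude: split at 2 digits → 89° and 4.602′; 89 + 4.602/60 = 89.0767000
N → positive
Longitude: split at 3 digits → 096° and 25.6031′; 96 + 25.6031/60 = 96.4267183
W ⇒ negate

89.076700, -96.426718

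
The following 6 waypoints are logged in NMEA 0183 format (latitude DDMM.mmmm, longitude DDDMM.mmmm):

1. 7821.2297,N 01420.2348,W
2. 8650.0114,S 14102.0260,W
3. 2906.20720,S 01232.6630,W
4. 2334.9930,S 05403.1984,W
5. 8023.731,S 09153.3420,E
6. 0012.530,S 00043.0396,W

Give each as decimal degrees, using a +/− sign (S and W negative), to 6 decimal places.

Point 1:
  Latitude: degrees = first 2 digits = 78, minutes = 21.2297; 78 + 21.2297/60 = 78.3538283
  N ⇒ keep positive
  λ: split at 3 digits → 014° and 20.2348′; 14 + 20.2348/60 = 14.3372467
  W ⇒ negate
Point 2:
  Lat: split at 2 digits → 86° and 50.0114′; 86 + 50.0114/60 = 86.8335233
  S → negative
  Longitude: split at 3 digits → 141° and 2.026′; 141 + 2.026/60 = 141.0337667
  W → negative
Point 3:
  φ: degrees = first 2 digits = 29, minutes = 6.2072; 29 + 6.2072/60 = 29.1034533
  S ⇒ negate
  λ: split at 3 digits → 012° and 32.663′; 12 + 32.663/60 = 12.5443833
  W ⇒ negate
Point 4:
  Lat: degrees = first 2 digits = 23, minutes = 34.993; 23 + 34.993/60 = 23.5832167
  hemisphere S, so the sign is −
  Longitude: split at 3 digits → 054° and 3.1984′; 54 + 3.1984/60 = 54.0533067
  W → negative
Point 5:
  φ: split at 2 digits → 80° and 23.731′; 80 + 23.731/60 = 80.3955167
  S ⇒ negate
  Lon: degrees = first 3 digits = 91, minutes = 53.342; 91 + 53.342/60 = 91.8890333
  E → positive
Point 6:
  Latitude: split at 2 digits → 00° and 12.53′; 0 + 12.53/60 = 0.2088333
  S ⇒ negate
  Lon: split at 3 digits → 000° and 43.0396′; 0 + 43.0396/60 = 0.7173267
  hemisphere W, so the sign is −

1. 78.353828, -14.337247
2. -86.833523, -141.033767
3. -29.103453, -12.544383
4. -23.583217, -54.053307
5. -80.395517, 91.889033
6. -0.208833, -0.717327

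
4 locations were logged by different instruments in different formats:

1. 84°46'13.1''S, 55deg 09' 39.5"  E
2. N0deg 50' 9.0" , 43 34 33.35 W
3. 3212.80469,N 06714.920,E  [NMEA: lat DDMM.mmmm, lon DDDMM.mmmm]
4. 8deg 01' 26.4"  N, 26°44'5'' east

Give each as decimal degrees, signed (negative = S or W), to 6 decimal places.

Point 1:
  Lat: 84° + 46/60 + 13.1/3600 = 84 + 0.766667 + 0.003639 = 84.7703056
  S ⇒ negate
  Longitude: 55° + 9/60 + 39.5/3600 = 55 + 0.150000 + 0.010972 = 55.1609722
  E ⇒ keep positive
Point 2:
  Latitude: 0 + 50/60 + 9/3600 = 0.8358333
  N → positive
  Lon: 34′ + 33.35″ = 34.55583′; 43 + 34.55583/60 = 43.5759306
  W ⇒ negate
Point 3:
  Latitude: split at 2 digits → 32° and 12.80469′; 32 + 12.80469/60 = 32.2134115
  N → positive
  Lon: degrees = first 3 digits = 67, minutes = 14.92; 67 + 14.92/60 = 67.2486667
  E → positive
Point 4:
  φ: 8° + 1/60 + 26.4/3600 = 8 + 0.016667 + 0.007333 = 8.0240000
  N ⇒ keep positive
  Lon: 26° + 44/60 + 5/3600 = 26 + 0.733333 + 0.001389 = 26.7347222
  E ⇒ keep positive

1. -84.770306, 55.160972
2. 0.835833, -43.575931
3. 32.213412, 67.248667
4. 8.024000, 26.734722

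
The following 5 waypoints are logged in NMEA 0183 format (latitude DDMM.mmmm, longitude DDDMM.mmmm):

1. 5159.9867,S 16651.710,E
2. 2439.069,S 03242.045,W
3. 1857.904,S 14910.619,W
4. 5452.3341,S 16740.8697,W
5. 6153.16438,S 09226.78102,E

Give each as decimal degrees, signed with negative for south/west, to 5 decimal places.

1. -51.99978, 166.86183
2. -24.65115, -32.70075
3. -18.96507, -149.17698
4. -54.87224, -167.68116
5. -61.88607, 92.44635

Point 1:
  Lat: split at 2 digits → 51° and 59.9867′; 51 + 59.9867/60 = 51.999778
  S → negative
  Lon: degrees = first 3 digits = 166, minutes = 51.71; 166 + 51.71/60 = 166.861833
  E ⇒ keep positive
Point 2:
  Lat: split at 2 digits → 24° and 39.069′; 24 + 39.069/60 = 24.651150
  hemisphere S, so the sign is −
  λ: split at 3 digits → 032° and 42.045′; 32 + 42.045/60 = 32.700750
  W → negative
Point 3:
  Latitude: degrees = first 2 digits = 18, minutes = 57.904; 18 + 57.904/60 = 18.965067
  hemisphere S, so the sign is −
  Lon: degrees = first 3 digits = 149, minutes = 10.619; 149 + 10.619/60 = 149.176983
  hemisphere W, so the sign is −
Point 4:
  Lat: degrees = first 2 digits = 54, minutes = 52.3341; 54 + 52.3341/60 = 54.872235
  hemisphere S, so the sign is −
  Lon: split at 3 digits → 167° and 40.8697′; 167 + 40.8697/60 = 167.681162
  W ⇒ negate
Point 5:
  φ: split at 2 digits → 61° and 53.16438′; 61 + 53.16438/60 = 61.886073
  S ⇒ negate
  Longitude: split at 3 digits → 092° and 26.78102′; 92 + 26.78102/60 = 92.446350
  E → positive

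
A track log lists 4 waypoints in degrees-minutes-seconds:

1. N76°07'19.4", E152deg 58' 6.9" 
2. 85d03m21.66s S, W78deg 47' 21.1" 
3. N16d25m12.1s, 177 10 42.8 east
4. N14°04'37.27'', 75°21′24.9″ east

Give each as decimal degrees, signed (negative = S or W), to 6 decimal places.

Point 1:
  Latitude: 76° + 7/60 + 19.4/3600 = 76 + 0.116667 + 0.005389 = 76.1220556
  N ⇒ keep positive
  λ: 152° + 58/60 + 6.9/3600 = 152 + 0.966667 + 0.001917 = 152.9685833
  E → positive
Point 2:
  Latitude: 85 + 3/60 + 21.66/3600 = 85.0560167
  S ⇒ negate
  Lon: 47′ + 21.1″ = 47.35167′; 78 + 47.35167/60 = 78.7891944
  W ⇒ negate
Point 3:
  Lat: 25′ + 12.1″ = 25.20167′; 16 + 25.20167/60 = 16.4200278
  N ⇒ keep positive
  Lon: 10′ + 42.8″ = 10.71333′; 177 + 10.71333/60 = 177.1785556
  E → positive
Point 4:
  Lat: 4′ + 37.27″ = 4.62117′; 14 + 4.62117/60 = 14.0770194
  N → positive
  Longitude: 75° + 21/60 + 24.9/3600 = 75 + 0.350000 + 0.006917 = 75.3569167
  E → positive

1. 76.122056, 152.968583
2. -85.056017, -78.789194
3. 16.420028, 177.178556
4. 14.077019, 75.356917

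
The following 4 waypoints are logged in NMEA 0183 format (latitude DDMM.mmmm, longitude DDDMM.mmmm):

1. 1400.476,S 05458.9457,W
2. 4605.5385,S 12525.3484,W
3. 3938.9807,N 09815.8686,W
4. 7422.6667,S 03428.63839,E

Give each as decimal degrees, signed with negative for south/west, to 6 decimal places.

1. -14.007933, -54.982428
2. -46.092308, -125.422473
3. 39.649678, -98.264477
4. -74.377778, 34.477307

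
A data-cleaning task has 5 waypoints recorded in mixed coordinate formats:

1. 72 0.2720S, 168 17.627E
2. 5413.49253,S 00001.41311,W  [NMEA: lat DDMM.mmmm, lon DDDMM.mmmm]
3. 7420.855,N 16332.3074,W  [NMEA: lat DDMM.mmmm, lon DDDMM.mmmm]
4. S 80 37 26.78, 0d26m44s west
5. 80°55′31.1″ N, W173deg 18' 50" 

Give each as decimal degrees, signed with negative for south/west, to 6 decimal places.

1. -72.004533, 168.293783
2. -54.224876, -0.023552
3. 74.347583, -163.538457
4. -80.624106, -0.445556
5. 80.925306, -173.313889

Point 1:
  φ: 72 + 0.272/60 = 72.0045333
  hemisphere S, so the sign is −
  λ: 17.627′ = 0.293783°; total 168.2937833
  E ⇒ keep positive
Point 2:
  φ: degrees = first 2 digits = 54, minutes = 13.49253; 54 + 13.49253/60 = 54.2248755
  S → negative
  Lon: split at 3 digits → 000° and 1.41311′; 0 + 1.41311/60 = 0.0235518
  hemisphere W, so the sign is −
Point 3:
  φ: degrees = first 2 digits = 74, minutes = 20.855; 74 + 20.855/60 = 74.3475833
  N ⇒ keep positive
  Longitude: degrees = first 3 digits = 163, minutes = 32.3074; 163 + 32.3074/60 = 163.5384567
  W ⇒ negate
Point 4:
  φ: 80 + 37/60 + 26.78/3600 = 80.6241056
  S ⇒ negate
  Lon: 0 + 26/60 + 44/3600 = 0.4455556
  W → negative
Point 5:
  Lat: 55′ + 31.1″ = 55.51833′; 80 + 55.51833/60 = 80.9253056
  N → positive
  Longitude: 173 + 18/60 + 50/3600 = 173.3138889
  hemisphere W, so the sign is −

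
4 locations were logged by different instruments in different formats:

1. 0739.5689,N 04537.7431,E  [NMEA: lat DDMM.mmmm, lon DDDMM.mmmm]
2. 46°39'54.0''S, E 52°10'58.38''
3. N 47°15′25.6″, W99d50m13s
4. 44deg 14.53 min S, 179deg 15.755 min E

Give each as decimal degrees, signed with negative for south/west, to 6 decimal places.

1. 7.659482, 45.629052
2. -46.665000, 52.182883
3. 47.257111, -99.836944
4. -44.242167, 179.262583

Point 1:
  φ: split at 2 digits → 07° and 39.5689′; 7 + 39.5689/60 = 7.6594817
  N → positive
  Longitude: degrees = first 3 digits = 45, minutes = 37.7431; 45 + 37.7431/60 = 45.6290517
  E ⇒ keep positive
Point 2:
  Lat: 46 + 39/60 + 54/3600 = 46.6650000
  S → negative
  λ: 10′ + 58.38″ = 10.97300′; 52 + 10.97300/60 = 52.1828833
  E → positive
Point 3:
  Lat: 15′ + 25.6″ = 15.42667′; 47 + 15.42667/60 = 47.2571111
  N → positive
  Longitude: 99° + 50/60 + 13/3600 = 99 + 0.833333 + 0.003611 = 99.8369444
  W → negative
Point 4:
  Latitude: 44 + 14.53/60 = 44.2421667
  S ⇒ negate
  Lon: 15.755′ = 0.262583°; total 179.2625833
  E → positive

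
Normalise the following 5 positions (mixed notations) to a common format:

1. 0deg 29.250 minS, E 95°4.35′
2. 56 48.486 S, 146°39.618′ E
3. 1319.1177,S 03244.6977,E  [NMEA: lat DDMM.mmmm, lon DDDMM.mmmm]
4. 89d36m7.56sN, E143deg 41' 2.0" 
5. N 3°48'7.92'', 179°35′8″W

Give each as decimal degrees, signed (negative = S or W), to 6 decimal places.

1. -0.487500, 95.072500
2. -56.808100, 146.660300
3. -13.318628, 32.744962
4. 89.602100, 143.683889
5. 3.802200, -179.585556

Point 1:
  Latitude: 0 + 29.25/60 = 0.4875000
  S → negative
  Lon: 4.35′ = 0.072500°; total 95.0725000
  E → positive
Point 2:
  Latitude: 48.486′ = 0.808100°; total 56.8081000
  S → negative
  Longitude: 146 + 39.618/60 = 146.6603000
  E → positive
Point 3:
  Lat: degrees = first 2 digits = 13, minutes = 19.1177; 13 + 19.1177/60 = 13.3186283
  hemisphere S, so the sign is −
  λ: degrees = first 3 digits = 32, minutes = 44.6977; 32 + 44.6977/60 = 32.7449617
  E → positive
Point 4:
  φ: 36′ + 7.56″ = 36.12600′; 89 + 36.12600/60 = 89.6021000
  N ⇒ keep positive
  λ: 41′ + 2″ = 41.03333′; 143 + 41.03333/60 = 143.6838889
  E → positive
Point 5:
  Lat: 3° + 48/60 + 7.92/3600 = 3 + 0.800000 + 0.002200 = 3.8022000
  N → positive
  Longitude: 35′ + 8″ = 35.13333′; 179 + 35.13333/60 = 179.5855556
  W → negative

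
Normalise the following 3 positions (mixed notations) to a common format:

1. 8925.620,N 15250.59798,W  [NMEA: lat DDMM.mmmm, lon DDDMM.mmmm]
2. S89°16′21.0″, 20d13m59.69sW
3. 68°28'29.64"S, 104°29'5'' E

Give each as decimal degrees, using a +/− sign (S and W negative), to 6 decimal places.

Point 1:
  φ: split at 2 digits → 89° and 25.62′; 89 + 25.62/60 = 89.4270000
  N ⇒ keep positive
  Lon: degrees = first 3 digits = 152, minutes = 50.59798; 152 + 50.59798/60 = 152.8432997
  W ⇒ negate
Point 2:
  φ: 89 + 16/60 + 21/3600 = 89.2725000
  S ⇒ negate
  λ: 20° + 13/60 + 59.69/3600 = 20 + 0.216667 + 0.016581 = 20.2332472
  hemisphere W, so the sign is −
Point 3:
  φ: 68° + 28/60 + 29.64/3600 = 68 + 0.466667 + 0.008233 = 68.4749000
  hemisphere S, so the sign is −
  Longitude: 104° + 29/60 + 5/3600 = 104 + 0.483333 + 0.001389 = 104.4847222
  E ⇒ keep positive

1. 89.427000, -152.843300
2. -89.272500, -20.233247
3. -68.474900, 104.484722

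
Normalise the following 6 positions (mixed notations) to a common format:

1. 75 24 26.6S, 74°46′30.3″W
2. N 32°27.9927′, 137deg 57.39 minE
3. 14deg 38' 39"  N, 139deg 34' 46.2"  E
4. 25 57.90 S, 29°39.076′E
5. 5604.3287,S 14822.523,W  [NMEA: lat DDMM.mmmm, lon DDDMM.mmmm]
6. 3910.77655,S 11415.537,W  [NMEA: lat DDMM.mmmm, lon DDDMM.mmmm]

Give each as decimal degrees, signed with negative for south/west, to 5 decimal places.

1. -75.40739, -74.77508
2. 32.46655, 137.95650
3. 14.64417, 139.57950
4. -25.96500, 29.65127
5. -56.07215, -148.37538
6. -39.17961, -114.25895

Point 1:
  φ: 24′ + 26.6″ = 24.44333′; 75 + 24.44333/60 = 75.407389
  hemisphere S, so the sign is −
  λ: 74 + 46/60 + 30.3/3600 = 74.775083
  W → negative
Point 2:
  Latitude: 32 + 27.9927/60 = 32.466545
  N → positive
  Lon: 137 + 57.39/60 = 137.956500
  E → positive
Point 3:
  φ: 14 + 38/60 + 39/3600 = 14.644167
  N → positive
  Lon: 139 + 34/60 + 46.2/3600 = 139.579500
  E → positive
Point 4:
  φ: 57.9′ = 0.965000°; total 25.965000
  hemisphere S, so the sign is −
  Longitude: 39.076′ = 0.651267°; total 29.651267
  E → positive
Point 5:
  Lat: degrees = first 2 digits = 56, minutes = 4.3287; 56 + 4.3287/60 = 56.072145
  S ⇒ negate
  Longitude: split at 3 digits → 148° and 22.523′; 148 + 22.523/60 = 148.375383
  hemisphere W, so the sign is −
Point 6:
  Latitude: degrees = first 2 digits = 39, minutes = 10.77655; 39 + 10.77655/60 = 39.179609
  S ⇒ negate
  Longitude: degrees = first 3 digits = 114, minutes = 15.537; 114 + 15.537/60 = 114.258950
  W ⇒ negate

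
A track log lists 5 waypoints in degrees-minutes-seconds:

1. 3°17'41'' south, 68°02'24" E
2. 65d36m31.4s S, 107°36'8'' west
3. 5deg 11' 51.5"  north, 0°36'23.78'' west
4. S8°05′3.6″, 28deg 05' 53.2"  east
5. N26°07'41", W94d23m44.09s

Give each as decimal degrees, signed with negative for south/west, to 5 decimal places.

1. -3.29472, 68.04000
2. -65.60872, -107.60222
3. 5.19764, -0.60661
4. -8.08433, 28.09811
5. 26.12806, -94.39558

Point 1:
  Latitude: 17′ + 41″ = 17.68333′; 3 + 17.68333/60 = 3.294722
  S ⇒ negate
  Lon: 2′ + 24″ = 2.40000′; 68 + 2.40000/60 = 68.040000
  E → positive
Point 2:
  Latitude: 65° + 36/60 + 31.4/3600 = 65 + 0.600000 + 0.008722 = 65.608722
  S ⇒ negate
  Lon: 36′ + 8″ = 36.13333′; 107 + 36.13333/60 = 107.602222
  hemisphere W, so the sign is −
Point 3:
  Latitude: 5 + 11/60 + 51.5/3600 = 5.197639
  N ⇒ keep positive
  Lon: 0 + 36/60 + 23.78/3600 = 0.606606
  W → negative
Point 4:
  Lat: 8 + 5/60 + 3.6/3600 = 8.084333
  S → negative
  λ: 28 + 5/60 + 53.2/3600 = 28.098111
  E → positive
Point 5:
  Lat: 7′ + 41″ = 7.68333′; 26 + 7.68333/60 = 26.128056
  N → positive
  λ: 94° + 23/60 + 44.09/3600 = 94 + 0.383333 + 0.012247 = 94.395581
  W → negative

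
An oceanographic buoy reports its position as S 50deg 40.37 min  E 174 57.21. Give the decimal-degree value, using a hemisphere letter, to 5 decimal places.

50.67283° S, 174.95350° E

Latitude: 40.37′ = 0.672833°; total 50.672833
λ: 174 + 57.21/60 = 174.953500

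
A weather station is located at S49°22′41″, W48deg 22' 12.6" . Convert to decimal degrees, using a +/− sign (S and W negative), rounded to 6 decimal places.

-49.378056, -48.370167

φ: 49° + 22/60 + 41/3600 = 49 + 0.366667 + 0.011389 = 49.3780556
S ⇒ negate
Lon: 48 + 22/60 + 12.6/3600 = 48.3701667
hemisphere W, so the sign is −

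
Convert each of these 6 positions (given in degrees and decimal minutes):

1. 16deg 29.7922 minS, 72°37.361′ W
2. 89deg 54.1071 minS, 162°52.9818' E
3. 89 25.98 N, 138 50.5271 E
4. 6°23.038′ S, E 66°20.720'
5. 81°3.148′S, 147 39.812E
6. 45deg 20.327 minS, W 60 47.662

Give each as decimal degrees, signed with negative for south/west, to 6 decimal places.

Point 1:
  Lat: 29.7922′ = 0.496537°; total 16.4965367
  hemisphere S, so the sign is −
  Lon: 37.361′ = 0.622683°; total 72.6226833
  hemisphere W, so the sign is −
Point 2:
  φ: 89 + 54.1071/60 = 89.9017850
  S ⇒ negate
  Lon: 162 + 52.9818/60 = 162.8830300
  E → positive
Point 3:
  φ: 25.98′ = 0.433000°; total 89.4330000
  N ⇒ keep positive
  λ: 138 + 50.5271/60 = 138.8421183
  E → positive
Point 4:
  Lat: 23.038′ = 0.383967°; total 6.3839667
  S ⇒ negate
  Longitude: 66 + 20.72/60 = 66.3453333
  E → positive
Point 5:
  Latitude: 3.148′ = 0.052467°; total 81.0524667
  S → negative
  Longitude: 147 + 39.812/60 = 147.6635333
  E ⇒ keep positive
Point 6:
  Latitude: 45 + 20.327/60 = 45.3387833
  S → negative
  Lon: 47.662′ = 0.794367°; total 60.7943667
  hemisphere W, so the sign is −

1. -16.496537, -72.622683
2. -89.901785, 162.883030
3. 89.433000, 138.842118
4. -6.383967, 66.345333
5. -81.052467, 147.663533
6. -45.338783, -60.794367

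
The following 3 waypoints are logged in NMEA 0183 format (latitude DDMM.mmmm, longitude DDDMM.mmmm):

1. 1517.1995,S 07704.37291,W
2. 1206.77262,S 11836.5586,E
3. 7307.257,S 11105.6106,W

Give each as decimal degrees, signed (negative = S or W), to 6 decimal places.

Point 1:
  φ: degrees = first 2 digits = 15, minutes = 17.1995; 15 + 17.1995/60 = 15.2866583
  hemisphere S, so the sign is −
  Lon: degrees = first 3 digits = 77, minutes = 4.37291; 77 + 4.37291/60 = 77.0728818
  hemisphere W, so the sign is −
Point 2:
  φ: split at 2 digits → 12° and 6.77262′; 12 + 6.77262/60 = 12.1128770
  hemisphere S, so the sign is −
  Lon: degrees = first 3 digits = 118, minutes = 36.5586; 118 + 36.5586/60 = 118.6093100
  E → positive
Point 3:
  φ: degrees = first 2 digits = 73, minutes = 7.257; 73 + 7.257/60 = 73.1209500
  S → negative
  Longitude: degrees = first 3 digits = 111, minutes = 5.6106; 111 + 5.6106/60 = 111.0935100
  W ⇒ negate

1. -15.286658, -77.072882
2. -12.112877, 118.609310
3. -73.120950, -111.093510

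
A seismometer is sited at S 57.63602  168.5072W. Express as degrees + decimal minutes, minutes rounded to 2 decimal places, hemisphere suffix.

φ: fractional part 0.636020 → 38.1612 minutes
Lon: minutes = (168.507200 − 168) × 60 = 30.4320

57° 38.16′ S, 168° 30.43′ W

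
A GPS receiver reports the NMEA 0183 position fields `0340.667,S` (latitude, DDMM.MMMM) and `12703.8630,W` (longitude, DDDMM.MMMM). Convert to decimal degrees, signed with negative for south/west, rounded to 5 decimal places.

φ: degrees = first 2 digits = 3, minutes = 40.667; 3 + 40.667/60 = 3.677783
S → negative
Lon: degrees = first 3 digits = 127, minutes = 3.863; 127 + 3.863/60 = 127.064383
W → negative

-3.67778, -127.06438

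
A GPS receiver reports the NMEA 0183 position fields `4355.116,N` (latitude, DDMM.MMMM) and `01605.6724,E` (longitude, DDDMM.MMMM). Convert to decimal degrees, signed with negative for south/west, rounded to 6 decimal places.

43.918600, 16.094540

Latitude: split at 2 digits → 43° and 55.116′; 43 + 55.116/60 = 43.9186000
N ⇒ keep positive
λ: split at 3 digits → 016° and 5.6724′; 16 + 5.6724/60 = 16.0945400
E → positive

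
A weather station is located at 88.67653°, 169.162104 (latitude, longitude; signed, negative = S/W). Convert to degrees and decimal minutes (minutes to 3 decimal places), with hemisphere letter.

88° 40.592′ N, 169° 9.726′ E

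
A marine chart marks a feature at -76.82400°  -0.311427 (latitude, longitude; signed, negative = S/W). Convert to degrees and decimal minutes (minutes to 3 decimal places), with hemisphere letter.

76° 49.440′ S, 0° 18.686′ W

Latitude is negative → S; |value| = 76.824000
Latitude: 76° + 0.824000 × 60 = 76° 49.44000′
Longitude is negative → W; |value| = 0.311427
Lon: 0° + 0.311427 × 60 = 0° 18.68562′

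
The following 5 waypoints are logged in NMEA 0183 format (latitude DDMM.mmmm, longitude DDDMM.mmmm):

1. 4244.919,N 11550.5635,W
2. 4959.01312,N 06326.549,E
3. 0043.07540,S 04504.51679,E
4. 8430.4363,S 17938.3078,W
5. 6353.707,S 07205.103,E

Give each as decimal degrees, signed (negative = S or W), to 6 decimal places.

1. 42.748650, -115.842725
2. 49.983552, 63.442483
3. -0.717923, 45.075280
4. -84.507272, -179.638463
5. -63.895117, 72.085050

Point 1:
  φ: degrees = first 2 digits = 42, minutes = 44.919; 42 + 44.919/60 = 42.7486500
  N ⇒ keep positive
  λ: degrees = first 3 digits = 115, minutes = 50.5635; 115 + 50.5635/60 = 115.8427250
  W ⇒ negate
Point 2:
  φ: split at 2 digits → 49° and 59.01312′; 49 + 59.01312/60 = 49.9835520
  N → positive
  λ: degrees = first 3 digits = 63, minutes = 26.549; 63 + 26.549/60 = 63.4424833
  E ⇒ keep positive
Point 3:
  φ: split at 2 digits → 00° and 43.0754′; 0 + 43.0754/60 = 0.7179233
  S → negative
  λ: split at 3 digits → 045° and 4.51679′; 45 + 4.51679/60 = 45.0752798
  E ⇒ keep positive
Point 4:
  φ: split at 2 digits → 84° and 30.4363′; 84 + 30.4363/60 = 84.5072717
  S → negative
  Longitude: split at 3 digits → 179° and 38.3078′; 179 + 38.3078/60 = 179.6384633
  W ⇒ negate
Point 5:
  Lat: degrees = first 2 digits = 63, minutes = 53.707; 63 + 53.707/60 = 63.8951167
  S ⇒ negate
  Longitude: split at 3 digits → 072° and 5.103′; 72 + 5.103/60 = 72.0850500
  E ⇒ keep positive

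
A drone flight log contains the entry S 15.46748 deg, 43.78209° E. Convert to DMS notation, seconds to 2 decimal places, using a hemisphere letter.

15°28′2.93″ S, 43°46′55.52″ E

Lat: whole degrees 15; 28.04880′ → 28′ and 2.9280″
Lon: 0.782090° → 46.92540′; 0.92540 × 60 = 55.5240″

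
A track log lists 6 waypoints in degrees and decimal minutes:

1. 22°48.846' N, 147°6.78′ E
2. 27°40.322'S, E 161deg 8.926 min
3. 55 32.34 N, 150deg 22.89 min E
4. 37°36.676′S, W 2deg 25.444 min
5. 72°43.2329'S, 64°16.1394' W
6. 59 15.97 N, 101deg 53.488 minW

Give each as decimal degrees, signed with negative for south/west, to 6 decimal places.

Point 1:
  Latitude: 22 + 48.846/60 = 22.8141000
  N → positive
  λ: 147 + 6.78/60 = 147.1130000
  E ⇒ keep positive
Point 2:
  Latitude: 27 + 40.322/60 = 27.6720333
  S → negative
  Longitude: 161 + 8.926/60 = 161.1487667
  E → positive
Point 3:
  Latitude: 32.34′ = 0.539000°; total 55.5390000
  N ⇒ keep positive
  λ: 150 + 22.89/60 = 150.3815000
  E → positive
Point 4:
  Lat: 36.676′ = 0.611267°; total 37.6112667
  hemisphere S, so the sign is −
  λ: 25.444′ = 0.424067°; total 2.4240667
  W ⇒ negate
Point 5:
  Lat: 72 + 43.2329/60 = 72.7205483
  S → negative
  Lon: 64 + 16.1394/60 = 64.2689900
  W → negative
Point 6:
  φ: 59 + 15.97/60 = 59.2661667
  N ⇒ keep positive
  λ: 101 + 53.488/60 = 101.8914667
  W → negative

1. 22.814100, 147.113000
2. -27.672033, 161.148767
3. 55.539000, 150.381500
4. -37.611267, -2.424067
5. -72.720548, -64.268990
6. 59.266167, -101.891467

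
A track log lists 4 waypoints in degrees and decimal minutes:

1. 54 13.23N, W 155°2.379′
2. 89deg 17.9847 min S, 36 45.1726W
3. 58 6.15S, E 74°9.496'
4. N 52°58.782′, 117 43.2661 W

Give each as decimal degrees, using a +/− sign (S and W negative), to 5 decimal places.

Point 1:
  φ: 13.23′ = 0.220500°; total 54.220500
  N → positive
  Longitude: 155 + 2.379/60 = 155.039650
  W → negative
Point 2:
  Latitude: 89 + 17.9847/60 = 89.299745
  S ⇒ negate
  Longitude: 45.1726′ = 0.752877°; total 36.752877
  hemisphere W, so the sign is −
Point 3:
  φ: 6.15′ = 0.102500°; total 58.102500
  S → negative
  Lon: 74 + 9.496/60 = 74.158267
  E → positive
Point 4:
  φ: 52 + 58.782/60 = 52.979700
  N → positive
  Lon: 43.2661′ = 0.721102°; total 117.721102
  hemisphere W, so the sign is −

1. 54.22050, -155.03965
2. -89.29975, -36.75288
3. -58.10250, 74.15827
4. 52.97970, -117.72110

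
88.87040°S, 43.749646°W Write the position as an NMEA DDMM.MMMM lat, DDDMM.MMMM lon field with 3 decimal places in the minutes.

8852.224,S / 04344.979,W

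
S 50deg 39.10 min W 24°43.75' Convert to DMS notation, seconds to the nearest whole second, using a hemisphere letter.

50°39′6″ S, 24°43′45″ W

Latitude: 39.10000′ → 39′ and 0.10000 × 60 = 6.00″
λ: fractional minutes 0.75000 × 60 = 45.00″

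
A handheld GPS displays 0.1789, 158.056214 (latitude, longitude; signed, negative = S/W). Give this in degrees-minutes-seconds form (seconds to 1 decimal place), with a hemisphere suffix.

Lat: 0.178900° → 10.73400′; 0.73400 × 60 = 44.040″
Longitude: 0.056214 × 60 = 3.37284′ → 3′, remainder × 60 = 22.370″

0°10′44.0″ N, 158°03′22.4″ E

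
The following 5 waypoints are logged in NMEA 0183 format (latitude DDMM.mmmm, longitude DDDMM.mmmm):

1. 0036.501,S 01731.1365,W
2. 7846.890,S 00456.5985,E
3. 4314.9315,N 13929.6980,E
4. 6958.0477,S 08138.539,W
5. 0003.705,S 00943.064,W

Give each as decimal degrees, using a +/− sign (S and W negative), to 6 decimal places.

Point 1:
  Lat: split at 2 digits → 00° and 36.501′; 0 + 36.501/60 = 0.6083500
  S → negative
  Lon: split at 3 digits → 017° and 31.1365′; 17 + 31.1365/60 = 17.5189417
  hemisphere W, so the sign is −
Point 2:
  Lat: split at 2 digits → 78° and 46.89′; 78 + 46.89/60 = 78.7815000
  S → negative
  λ: degrees = first 3 digits = 4, minutes = 56.5985; 4 + 56.5985/60 = 4.9433083
  E ⇒ keep positive
Point 3:
  φ: split at 2 digits → 43° and 14.9315′; 43 + 14.9315/60 = 43.2488583
  N ⇒ keep positive
  Longitude: split at 3 digits → 139° and 29.698′; 139 + 29.698/60 = 139.4949667
  E ⇒ keep positive
Point 4:
  Latitude: degrees = first 2 digits = 69, minutes = 58.0477; 69 + 58.0477/60 = 69.9674617
  S → negative
  Lon: split at 3 digits → 081° and 38.539′; 81 + 38.539/60 = 81.6423167
  W ⇒ negate
Point 5:
  Lat: degrees = first 2 digits = 0, minutes = 3.705; 0 + 3.705/60 = 0.0617500
  S ⇒ negate
  λ: split at 3 digits → 009° and 43.064′; 9 + 43.064/60 = 9.7177333
  W ⇒ negate

1. -0.608350, -17.518942
2. -78.781500, 4.943308
3. 43.248858, 139.494967
4. -69.967462, -81.642317
5. -0.061750, -9.717733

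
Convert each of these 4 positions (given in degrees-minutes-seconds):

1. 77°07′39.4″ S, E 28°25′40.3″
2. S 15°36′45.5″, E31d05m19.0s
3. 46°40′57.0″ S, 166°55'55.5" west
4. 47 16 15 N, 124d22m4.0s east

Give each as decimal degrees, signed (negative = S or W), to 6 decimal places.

1. -77.127611, 28.427861
2. -15.612639, 31.088611
3. -46.682500, -166.932083
4. 47.270833, 124.367778

Point 1:
  Lat: 77° + 7/60 + 39.4/3600 = 77 + 0.116667 + 0.010944 = 77.1276111
  S ⇒ negate
  Longitude: 28° + 25/60 + 40.3/3600 = 28 + 0.416667 + 0.011194 = 28.4278611
  E ⇒ keep positive
Point 2:
  Lat: 15° + 36/60 + 45.5/3600 = 15 + 0.600000 + 0.012639 = 15.6126389
  S → negative
  Longitude: 31° + 5/60 + 19/3600 = 31 + 0.083333 + 0.005278 = 31.0886111
  E → positive
Point 3:
  φ: 40′ + 57″ = 40.95000′; 46 + 40.95000/60 = 46.6825000
  hemisphere S, so the sign is −
  Longitude: 166° + 55/60 + 55.5/3600 = 166 + 0.916667 + 0.015417 = 166.9320833
  W → negative
Point 4:
  φ: 47 + 16/60 + 15/3600 = 47.2708333
  N ⇒ keep positive
  λ: 22′ + 4″ = 22.06667′; 124 + 22.06667/60 = 124.3677778
  E ⇒ keep positive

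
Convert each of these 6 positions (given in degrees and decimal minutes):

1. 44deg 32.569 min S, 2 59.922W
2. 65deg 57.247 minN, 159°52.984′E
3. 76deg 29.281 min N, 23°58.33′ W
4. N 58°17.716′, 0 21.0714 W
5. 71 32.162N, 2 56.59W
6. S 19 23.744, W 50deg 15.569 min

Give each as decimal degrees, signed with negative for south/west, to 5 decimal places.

Point 1:
  φ: 44 + 32.569/60 = 44.542817
  S → negative
  Lon: 59.922′ = 0.998700°; total 2.998700
  W → negative
Point 2:
  Latitude: 57.247′ = 0.954117°; total 65.954117
  N ⇒ keep positive
  Longitude: 52.984′ = 0.883067°; total 159.883067
  E → positive
Point 3:
  Lat: 76 + 29.281/60 = 76.488017
  N ⇒ keep positive
  Longitude: 23 + 58.33/60 = 23.972167
  W ⇒ negate
Point 4:
  Lat: 17.716′ = 0.295267°; total 58.295267
  N ⇒ keep positive
  Lon: 0 + 21.0714/60 = 0.351190
  W ⇒ negate
Point 5:
  φ: 32.162′ = 0.536033°; total 71.536033
  N ⇒ keep positive
  Lon: 56.59′ = 0.943167°; total 2.943167
  hemisphere W, so the sign is −
Point 6:
  φ: 19 + 23.744/60 = 19.395733
  S ⇒ negate
  Lon: 15.569′ = 0.259483°; total 50.259483
  W ⇒ negate

1. -44.54282, -2.99870
2. 65.95412, 159.88307
3. 76.48802, -23.97217
4. 58.29527, -0.35119
5. 71.53603, -2.94317
6. -19.39573, -50.25948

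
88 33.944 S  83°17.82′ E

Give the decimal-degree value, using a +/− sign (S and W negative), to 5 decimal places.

Lat: 88 + 33.944/60 = 88.565733
S → negative
λ: 17.82′ = 0.297000°; total 83.297000
E ⇒ keep positive

-88.56573, 83.29700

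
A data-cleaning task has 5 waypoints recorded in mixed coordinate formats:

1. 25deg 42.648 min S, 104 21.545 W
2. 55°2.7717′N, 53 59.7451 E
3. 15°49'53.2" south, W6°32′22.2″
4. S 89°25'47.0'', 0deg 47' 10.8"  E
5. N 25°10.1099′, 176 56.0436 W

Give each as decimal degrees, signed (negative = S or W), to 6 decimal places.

1. -25.710800, -104.359083
2. 55.046195, 53.995752
3. -15.831444, -6.539500
4. -89.429722, 0.786333
5. 25.168498, -176.934060

Point 1:
  Lat: 42.648′ = 0.710800°; total 25.7108000
  S ⇒ negate
  Lon: 21.545′ = 0.359083°; total 104.3590833
  hemisphere W, so the sign is −
Point 2:
  Latitude: 55 + 2.7717/60 = 55.0461950
  N ⇒ keep positive
  λ: 59.7451′ = 0.995752°; total 53.9957517
  E ⇒ keep positive
Point 3:
  Lat: 15° + 49/60 + 53.2/3600 = 15 + 0.816667 + 0.014778 = 15.8314444
  S → negative
  Lon: 6° + 32/60 + 22.2/3600 = 6 + 0.533333 + 0.006167 = 6.5395000
  W → negative
Point 4:
  Latitude: 25′ + 47″ = 25.78333′; 89 + 25.78333/60 = 89.4297222
  hemisphere S, so the sign is −
  Longitude: 0 + 47/60 + 10.8/3600 = 0.7863333
  E → positive
Point 5:
  φ: 25 + 10.1099/60 = 25.1684983
  N ⇒ keep positive
  λ: 176 + 56.0436/60 = 176.9340600
  W ⇒ negate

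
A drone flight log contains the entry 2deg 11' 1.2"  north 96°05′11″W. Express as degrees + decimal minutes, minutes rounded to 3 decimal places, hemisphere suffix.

2° 11.020′ N, 96° 5.183′ W

Lat: 11 + 1.2/60 = 11.02000′
Longitude: 5 + 11/60 = 5.18333′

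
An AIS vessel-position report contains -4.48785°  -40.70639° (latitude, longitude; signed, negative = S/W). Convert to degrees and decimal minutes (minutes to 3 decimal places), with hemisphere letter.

Latitude is negative → S; |value| = 4.487850
Latitude: 4° + 0.487850 × 60 = 4° 29.27100′
Longitude is negative → W; |value| = 40.706390
Lon: 40° + 0.706390 × 60 = 40° 42.38340′

4° 29.271′ S, 40° 42.383′ W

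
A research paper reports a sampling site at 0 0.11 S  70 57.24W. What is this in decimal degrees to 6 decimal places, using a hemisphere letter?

0.001833° S, 70.954000° W

φ: 0 + 0.11/60 = 0.0018333
Lon: 57.24′ = 0.954000°; total 70.9540000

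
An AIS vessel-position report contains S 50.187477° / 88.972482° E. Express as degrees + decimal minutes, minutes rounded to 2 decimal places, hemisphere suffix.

50° 11.25′ S, 88° 58.35′ E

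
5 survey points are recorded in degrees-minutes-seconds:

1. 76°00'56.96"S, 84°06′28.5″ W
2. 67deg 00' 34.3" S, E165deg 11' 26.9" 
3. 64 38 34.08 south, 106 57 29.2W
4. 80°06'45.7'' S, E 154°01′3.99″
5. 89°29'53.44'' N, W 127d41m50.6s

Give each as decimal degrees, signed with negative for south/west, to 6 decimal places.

Point 1:
  φ: 76° + 0/60 + 56.96/3600 = 76 + 0.000000 + 0.015822 = 76.0158222
  hemisphere S, so the sign is −
  Longitude: 84 + 6/60 + 28.5/3600 = 84.1079167
  hemisphere W, so the sign is −
Point 2:
  φ: 67 + 0/60 + 34.3/3600 = 67.0095278
  S → negative
  Lon: 11′ + 26.9″ = 11.44833′; 165 + 11.44833/60 = 165.1908056
  E → positive
Point 3:
  φ: 38′ + 34.08″ = 38.56800′; 64 + 38.56800/60 = 64.6428000
  S ⇒ negate
  λ: 106° + 57/60 + 29.2/3600 = 106 + 0.950000 + 0.008111 = 106.9581111
  W → negative
Point 4:
  Lat: 80° + 6/60 + 45.7/3600 = 80 + 0.100000 + 0.012694 = 80.1126944
  hemisphere S, so the sign is −
  λ: 1′ + 3.99″ = 1.06650′; 154 + 1.06650/60 = 154.0177750
  E → positive
Point 5:
  Latitude: 89 + 29/60 + 53.44/3600 = 89.4981778
  N → positive
  λ: 41′ + 50.6″ = 41.84333′; 127 + 41.84333/60 = 127.6973889
  W → negative

1. -76.015822, -84.107917
2. -67.009528, 165.190806
3. -64.642800, -106.958111
4. -80.112694, 154.017775
5. 89.498178, -127.697389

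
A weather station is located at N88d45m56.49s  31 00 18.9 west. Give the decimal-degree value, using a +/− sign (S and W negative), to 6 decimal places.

88.765692, -31.005250

φ: 45′ + 56.49″ = 45.94150′; 88 + 45.94150/60 = 88.7656917
N ⇒ keep positive
Longitude: 31° + 0/60 + 18.9/3600 = 31 + 0.000000 + 0.005250 = 31.0052500
W ⇒ negate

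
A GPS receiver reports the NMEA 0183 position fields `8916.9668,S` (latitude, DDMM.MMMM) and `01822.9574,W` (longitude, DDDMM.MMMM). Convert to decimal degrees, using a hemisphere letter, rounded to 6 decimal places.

89.282780° S, 18.382623° W

Latitude: split at 2 digits → 89° and 16.9668′; 89 + 16.9668/60 = 89.2827800
Lon: degrees = first 3 digits = 18, minutes = 22.9574; 18 + 22.9574/60 = 18.3826233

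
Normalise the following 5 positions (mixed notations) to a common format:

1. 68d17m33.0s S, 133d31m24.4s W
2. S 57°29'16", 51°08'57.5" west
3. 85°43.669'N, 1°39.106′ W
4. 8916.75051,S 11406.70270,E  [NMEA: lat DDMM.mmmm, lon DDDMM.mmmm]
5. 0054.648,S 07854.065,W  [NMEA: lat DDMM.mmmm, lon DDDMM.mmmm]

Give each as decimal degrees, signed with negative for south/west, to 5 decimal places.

1. -68.29250, -133.52344
2. -57.48778, -51.14931
3. 85.72782, -1.65177
4. -89.27918, 114.11171
5. -0.91080, -78.90108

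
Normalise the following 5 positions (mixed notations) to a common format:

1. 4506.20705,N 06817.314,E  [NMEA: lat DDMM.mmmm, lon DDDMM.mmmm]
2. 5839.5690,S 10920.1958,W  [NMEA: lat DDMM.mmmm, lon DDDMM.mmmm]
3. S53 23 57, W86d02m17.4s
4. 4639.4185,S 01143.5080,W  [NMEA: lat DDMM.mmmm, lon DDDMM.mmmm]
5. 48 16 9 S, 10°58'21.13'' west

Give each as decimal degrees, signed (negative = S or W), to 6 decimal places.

1. 45.103451, 68.288567
2. -58.659483, -109.336597
3. -53.399167, -86.038167
4. -46.656975, -11.725133
5. -48.269167, -10.972536

Point 1:
  φ: split at 2 digits → 45° and 6.20705′; 45 + 6.20705/60 = 45.1034508
  N ⇒ keep positive
  Longitude: split at 3 digits → 068° and 17.314′; 68 + 17.314/60 = 68.2885667
  E ⇒ keep positive
Point 2:
  Lat: split at 2 digits → 58° and 39.569′; 58 + 39.569/60 = 58.6594833
  S → negative
  Longitude: degrees = first 3 digits = 109, minutes = 20.1958; 109 + 20.1958/60 = 109.3365967
  hemisphere W, so the sign is −
Point 3:
  Latitude: 53 + 23/60 + 57/3600 = 53.3991667
  hemisphere S, so the sign is −
  λ: 86 + 2/60 + 17.4/3600 = 86.0381667
  hemisphere W, so the sign is −
Point 4:
  Latitude: degrees = first 2 digits = 46, minutes = 39.4185; 46 + 39.4185/60 = 46.6569750
  S ⇒ negate
  Lon: split at 3 digits → 011° and 43.508′; 11 + 43.508/60 = 11.7251333
  W ⇒ negate
Point 5:
  φ: 48 + 16/60 + 9/3600 = 48.2691667
  S ⇒ negate
  Lon: 58′ + 21.13″ = 58.35217′; 10 + 58.35217/60 = 10.9725361
  hemisphere W, so the sign is −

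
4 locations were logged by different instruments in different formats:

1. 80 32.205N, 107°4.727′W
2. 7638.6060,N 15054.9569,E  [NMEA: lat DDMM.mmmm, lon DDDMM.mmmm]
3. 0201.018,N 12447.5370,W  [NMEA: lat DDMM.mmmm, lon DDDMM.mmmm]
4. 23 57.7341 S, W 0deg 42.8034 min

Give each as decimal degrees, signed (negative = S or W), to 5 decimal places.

1. 80.53675, -107.07878
2. 76.64343, 150.91595
3. 2.01697, -124.79228
4. -23.96224, -0.71339

Point 1:
  φ: 80 + 32.205/60 = 80.536750
  N → positive
  Lon: 4.727′ = 0.078783°; total 107.078783
  hemisphere W, so the sign is −
Point 2:
  φ: split at 2 digits → 76° and 38.606′; 76 + 38.606/60 = 76.643433
  N → positive
  Longitude: degrees = first 3 digits = 150, minutes = 54.9569; 150 + 54.9569/60 = 150.915948
  E → positive
Point 3:
  Latitude: split at 2 digits → 02° and 1.018′; 2 + 1.018/60 = 2.016967
  N → positive
  Longitude: degrees = first 3 digits = 124, minutes = 47.537; 124 + 47.537/60 = 124.792283
  W ⇒ negate
Point 4:
  Lat: 23 + 57.7341/60 = 23.962235
  hemisphere S, so the sign is −
  λ: 0 + 42.8034/60 = 0.713390
  W → negative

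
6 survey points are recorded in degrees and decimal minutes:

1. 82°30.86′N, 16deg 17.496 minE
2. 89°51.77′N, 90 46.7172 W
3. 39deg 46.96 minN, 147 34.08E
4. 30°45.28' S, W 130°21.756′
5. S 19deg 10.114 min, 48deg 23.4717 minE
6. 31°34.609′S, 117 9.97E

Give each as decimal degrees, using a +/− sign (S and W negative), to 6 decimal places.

Point 1:
  Lat: 82 + 30.86/60 = 82.5143333
  N ⇒ keep positive
  Lon: 17.496′ = 0.291600°; total 16.2916000
  E → positive
Point 2:
  Lat: 89 + 51.77/60 = 89.8628333
  N → positive
  Lon: 46.7172′ = 0.778620°; total 90.7786200
  W → negative
Point 3:
  φ: 39 + 46.96/60 = 39.7826667
  N ⇒ keep positive
  Lon: 34.08′ = 0.568000°; total 147.5680000
  E → positive
Point 4:
  φ: 45.28′ = 0.754667°; total 30.7546667
  S ⇒ negate
  λ: 21.756′ = 0.362600°; total 130.3626000
  W ⇒ negate
Point 5:
  Latitude: 10.114′ = 0.168567°; total 19.1685667
  S → negative
  Lon: 48 + 23.4717/60 = 48.3911950
  E → positive
Point 6:
  Lat: 31 + 34.609/60 = 31.5768167
  S ⇒ negate
  Lon: 117 + 9.97/60 = 117.1661667
  E → positive

1. 82.514333, 16.291600
2. 89.862833, -90.778620
3. 39.782667, 147.568000
4. -30.754667, -130.362600
5. -19.168567, 48.391195
6. -31.576817, 117.166167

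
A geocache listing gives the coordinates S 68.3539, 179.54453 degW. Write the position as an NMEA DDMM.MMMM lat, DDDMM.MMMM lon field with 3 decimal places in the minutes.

6821.234,S / 17932.672,W

Latitude: 68° + 0.353900 × 60 = 68° 21.23400′
Lon: minutes = (179.544530 − 179) × 60 = 32.67180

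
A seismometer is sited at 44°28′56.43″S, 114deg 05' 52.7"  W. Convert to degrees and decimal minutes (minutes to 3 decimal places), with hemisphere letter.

44° 28.941′ S, 114° 5.878′ W

φ: 28 + 56.43/60 = 28.94050′
Lon: 5 + 52.7/60 = 5.87833′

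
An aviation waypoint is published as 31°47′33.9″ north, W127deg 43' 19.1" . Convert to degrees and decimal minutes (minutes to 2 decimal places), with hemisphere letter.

Latitude: seconds/60 = 0.56500; minutes = 47 + 0.56500 = 47.5650
λ: seconds/60 = 0.31833; minutes = 43 + 0.31833 = 43.3183

31° 47.57′ N, 127° 43.32′ W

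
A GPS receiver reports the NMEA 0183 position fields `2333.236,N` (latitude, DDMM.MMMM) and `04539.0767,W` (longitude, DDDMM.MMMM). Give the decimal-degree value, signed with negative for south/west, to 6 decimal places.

23.553933, -45.651278

Latitude: split at 2 digits → 23° and 33.236′; 23 + 33.236/60 = 23.5539333
N → positive
Longitude: split at 3 digits → 045° and 39.0767′; 45 + 39.0767/60 = 45.6512783
W ⇒ negate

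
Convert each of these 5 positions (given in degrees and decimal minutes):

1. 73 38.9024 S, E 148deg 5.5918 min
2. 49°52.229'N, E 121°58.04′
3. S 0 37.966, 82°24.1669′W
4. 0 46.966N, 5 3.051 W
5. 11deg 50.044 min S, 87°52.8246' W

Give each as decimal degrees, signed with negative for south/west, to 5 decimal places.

Point 1:
  Latitude: 73 + 38.9024/60 = 73.648373
  S → negative
  Lon: 148 + 5.5918/60 = 148.093197
  E ⇒ keep positive
Point 2:
  Latitude: 49 + 52.229/60 = 49.870483
  N ⇒ keep positive
  Longitude: 121 + 58.04/60 = 121.967333
  E ⇒ keep positive
Point 3:
  φ: 0 + 37.966/60 = 0.632767
  S ⇒ negate
  Longitude: 24.1669′ = 0.402782°; total 82.402782
  W → negative
Point 4:
  Lat: 46.966′ = 0.782767°; total 0.782767
  N ⇒ keep positive
  Longitude: 5 + 3.051/60 = 5.050850
  W ⇒ negate
Point 5:
  φ: 11 + 50.044/60 = 11.834067
  S → negative
  Lon: 87 + 52.8246/60 = 87.880410
  hemisphere W, so the sign is −

1. -73.64837, 148.09320
2. 49.87048, 121.96733
3. -0.63277, -82.40278
4. 0.78277, -5.05085
5. -11.83407, -87.88041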